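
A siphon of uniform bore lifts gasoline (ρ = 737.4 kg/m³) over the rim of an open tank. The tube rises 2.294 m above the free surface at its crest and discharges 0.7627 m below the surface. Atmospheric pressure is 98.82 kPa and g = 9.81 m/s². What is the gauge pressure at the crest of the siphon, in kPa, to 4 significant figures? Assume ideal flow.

The outlet speed comes from Torricelli: v = √(2g·0.7627) = 3.868 m/s.
Continuity keeps v the same throughout the tube; from surface to crest, P_atm + 0 = P_top + ½ρv² + ρg·h_top.
P_top = 98820 − ½·737.4·3.868² − 737.4·9.81·2.294 = 76710 Pa. So P_gauge = P_top − P_atm = -22110 Pa.

P_gauge ≈ -22.11 kPa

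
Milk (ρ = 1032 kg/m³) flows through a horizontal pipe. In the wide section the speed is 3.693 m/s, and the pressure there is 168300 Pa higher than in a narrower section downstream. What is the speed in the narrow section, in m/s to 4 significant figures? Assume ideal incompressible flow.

Along the level pipe P + ½ρv² is conserved, hence v₂² = v₁² + 2(P₁ − P₂)/ρ.
v₂ = √(3.693² + 2·168300/1032) = √(13.64 + 326.2) = 18.43 m/s.

v₂ ≈ 18.43 m/s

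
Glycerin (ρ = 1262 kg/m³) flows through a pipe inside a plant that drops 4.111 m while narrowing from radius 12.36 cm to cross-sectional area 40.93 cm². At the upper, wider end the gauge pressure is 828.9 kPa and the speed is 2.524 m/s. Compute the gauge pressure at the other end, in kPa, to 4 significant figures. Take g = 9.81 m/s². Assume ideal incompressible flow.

P₂ ≈ 331.1 kPa

By continuity, v₂ = v₁·A₁/A₂ = 2.524·(479.9/40.93) = 29.60 m/s.
Applying Bernoulli between the two ends and solving for P₂: P₂ = P₁ + ½ρ(v₁² − v₂²) − ρgΔh.
P₂ = 828900 + ½·1262·(2.524² − 29.60²) − 1262·9.81·(−4.111) = 828900 + (-548700) − (-50900) = 331100 Pa.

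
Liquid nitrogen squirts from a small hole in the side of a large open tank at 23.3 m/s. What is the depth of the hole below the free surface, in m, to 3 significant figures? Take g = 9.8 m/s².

For a small hole in a large open tank, ½v² = gh, giving h = v²/(2g).
h = 23.3²/(2·9.8) = 543/19.60 = 27.7 m.

h ≈ 27.7 m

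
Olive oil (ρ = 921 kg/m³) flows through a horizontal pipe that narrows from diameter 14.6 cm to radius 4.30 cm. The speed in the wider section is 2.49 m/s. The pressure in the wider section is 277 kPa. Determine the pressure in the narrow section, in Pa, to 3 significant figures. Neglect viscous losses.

By continuity, v₂ = v₁·A₁/A₂ = 2.49·(167/58.1) = 7.18 m/s.
Bernoulli (h₁ = h₂): P₁ − P₂ = ½ρ(v₂² − v₁²).
P₂ = P₁ − ½ρ(v₂² − v₁²) = 277000 − ½·921·(7.18² − 2.49²) = 277000 − 20900 = 256000 Pa.

256000 Pa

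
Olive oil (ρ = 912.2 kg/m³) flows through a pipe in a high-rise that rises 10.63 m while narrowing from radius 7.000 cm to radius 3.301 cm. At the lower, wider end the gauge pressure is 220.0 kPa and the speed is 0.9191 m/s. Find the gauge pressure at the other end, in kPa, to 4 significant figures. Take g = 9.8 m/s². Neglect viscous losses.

P₂ ≈ 117.6 kPa

The volume flow rate is constant, so v₂ = (A₁/A₂)v₁ = (153.9/34.23)·0.9191 = 4.133 m/s.
Bernoulli: P₁ + ½ρv₁² + ρg h₁ = P₂ + ½ρv₂² + ρg h₂, so P₂ = P₁ + ½ρ(v₁² − v₂²) − ρg(h₂ − h₁).
P₂ = 220000 + ½·912.2·(0.9191² − 4.133²) − 912.2·9.8·(+10.63) = 220000 + (-7406) − (95030) = 117600 Pa.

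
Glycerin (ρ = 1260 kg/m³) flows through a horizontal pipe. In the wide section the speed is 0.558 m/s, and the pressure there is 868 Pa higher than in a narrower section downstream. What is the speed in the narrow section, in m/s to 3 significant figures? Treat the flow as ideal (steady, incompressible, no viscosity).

With h₁ = h₂, rearranging Bernoulli gives v₂ = √(v₁² + 2ΔP/ρ).
v₂ = √(0.558² + 2·868/1260) = √(0.311 + 1.38) = 1.30 m/s.

v₂ = 1.30 m/s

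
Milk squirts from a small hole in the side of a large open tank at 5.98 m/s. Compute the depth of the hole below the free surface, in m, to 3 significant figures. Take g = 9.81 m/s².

Torricelli: v = √(2gh), so h = v²/(2g).
h = 5.98²/(2·9.81) = 35.8/19.62 = 1.82 m.

1.82 m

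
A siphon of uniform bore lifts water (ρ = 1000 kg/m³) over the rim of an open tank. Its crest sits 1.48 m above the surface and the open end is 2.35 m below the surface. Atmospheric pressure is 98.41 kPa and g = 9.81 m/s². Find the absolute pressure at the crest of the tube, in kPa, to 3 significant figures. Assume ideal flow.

P_top = 60.8 kPa

From the surface to the outlet (both open to atmosphere, surface at rest): v = √(2g·h_out) = √(2·9.81·2.35) = 6.79 m/s.
Continuity keeps v the same throughout the tube; from surface to crest, P_atm + 0 = P_top + ½ρv² + ρg·h_top.
P_top = 98410 − ½·1000·6.79² − 1000·9.81·1.48 = 60800 Pa.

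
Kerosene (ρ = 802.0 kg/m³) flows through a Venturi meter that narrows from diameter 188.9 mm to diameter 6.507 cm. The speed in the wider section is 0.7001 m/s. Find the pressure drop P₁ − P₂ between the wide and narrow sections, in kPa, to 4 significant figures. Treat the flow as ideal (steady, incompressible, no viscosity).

ΔP ≈ 13.76 kPa

By continuity, v₂ = v₁·A₁/A₂ = 0.7001·(280.3/33.25) = 5.900 m/s.
The pipe is horizontal, so Bernoulli reduces to P₁ + ½ρv₁² = P₂ + ½ρv₂².
P₁ − P₂ = ½·802.0·(5.900² − 0.7001²) = ½·802.0·34.32 = 13760 Pa.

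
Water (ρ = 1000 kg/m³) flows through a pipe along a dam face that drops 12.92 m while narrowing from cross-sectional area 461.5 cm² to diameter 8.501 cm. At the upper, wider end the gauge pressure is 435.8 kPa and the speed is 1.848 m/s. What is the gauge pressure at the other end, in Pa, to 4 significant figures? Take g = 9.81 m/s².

451400 Pa

Continuity gives A₁v₁ = A₂v₂, so v₂ = (461.5 cm²)/(56.76 cm²) × 1.848 m/s = 15.03 m/s.
Applying Bernoulli between the two ends and solving for P₂: P₂ = P₁ + ½ρ(v₁² − v₂²) − ρgΔh.
P₂ = 435800 + ½·1000·(1.848² − 15.03²) − 1000·9.81·(−12.92) = 435800 + (-111200) − (-126700) = 451400 Pa.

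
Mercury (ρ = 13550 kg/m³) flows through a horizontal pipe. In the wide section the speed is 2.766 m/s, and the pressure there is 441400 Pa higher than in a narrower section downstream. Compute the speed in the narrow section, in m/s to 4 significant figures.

v₂ ≈ 8.532 m/s

Along the level pipe P + ½ρv² is conserved, hence v₂² = v₁² + 2(P₁ − P₂)/ρ.
v₂ = √(2.766² + 2·441400/13550) = √(7.651 + 65.15) = 8.532 m/s.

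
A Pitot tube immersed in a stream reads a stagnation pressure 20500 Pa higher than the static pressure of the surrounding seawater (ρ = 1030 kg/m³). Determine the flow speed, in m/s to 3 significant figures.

At the stagnation point the flow is brought to rest, so Bernoulli gives P_stag − P_static = ½ρv².
v = √(2ΔP/ρ) = √(2·20500/1030) = 6.31 m/s.

v ≈ 6.31 m/s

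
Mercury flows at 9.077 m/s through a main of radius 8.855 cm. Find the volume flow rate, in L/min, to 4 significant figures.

Q ≈ 13420 L/min

Q = A·v = 0.02463 m² × 9.077 m/s = 0.2236 m³/s.
Converting: 0.2236 m³/s × 60000 = 13420 L/min.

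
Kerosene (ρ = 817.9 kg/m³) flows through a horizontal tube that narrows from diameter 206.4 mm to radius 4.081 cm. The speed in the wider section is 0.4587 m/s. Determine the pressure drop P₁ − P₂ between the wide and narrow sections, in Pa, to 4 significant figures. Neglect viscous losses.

The volume flow rate is constant, so v₂ = (A₁/A₂)v₁ = (334.6/52.32)·0.4587 = 2.933 m/s.
Bernoulli (h₁ = h₂): P₁ − P₂ = ½ρ(v₂² − v₁²).
P₁ − P₂ = ½·817.9·(2.933² − 0.4587²) = ½·817.9·8.394 = 3433 Pa.

3433 Pa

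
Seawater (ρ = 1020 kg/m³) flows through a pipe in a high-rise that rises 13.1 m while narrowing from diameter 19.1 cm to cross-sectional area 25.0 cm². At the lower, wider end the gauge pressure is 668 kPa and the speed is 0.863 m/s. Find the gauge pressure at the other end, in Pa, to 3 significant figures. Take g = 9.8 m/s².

Mass conservation (A₁v₁ = A₂v₂) gives v₂ = 0.863 × 287/25.0 = 9.89 m/s.
Energy conservation along the streamline gives P₂ = P₁ − ½ρ(v₂² − v₁²) − ρg(h₂ − h₁).
P₂ = 668000 + ½·1020·(0.863² − 9.89²) − 1020·9.8·(+13.1) = 668000 + (-49500) − (131000) = 488000 Pa.

P₂ = 488000 Pa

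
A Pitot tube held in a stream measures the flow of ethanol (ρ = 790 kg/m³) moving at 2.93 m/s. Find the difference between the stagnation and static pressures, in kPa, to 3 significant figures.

3.39 kPa

At the stagnation point the flow is brought to rest, so Bernoulli gives P_stag − P_static = ½ρv².
ΔP = ½·790·2.93² = 3390 Pa.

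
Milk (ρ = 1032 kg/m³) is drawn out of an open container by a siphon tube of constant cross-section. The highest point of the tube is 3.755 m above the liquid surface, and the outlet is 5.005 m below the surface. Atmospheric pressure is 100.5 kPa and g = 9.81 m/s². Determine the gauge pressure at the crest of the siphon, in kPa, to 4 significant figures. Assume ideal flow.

P_gauge ≈ -88.69 kPa

From the surface to the outlet (both open to atmosphere, surface at rest): v = √(2g·h_out) = √(2·9.81·5.005) = 9.909 m/s.
Continuity keeps v the same throughout the tube; from surface to crest, P_atm + 0 = P_top + ½ρv² + ρg·h_top.
P_top = 100500 − ½·1032·9.909² − 1032·9.81·3.755 = 11810 Pa. So P_gauge = P_top − P_atm = -88690 Pa.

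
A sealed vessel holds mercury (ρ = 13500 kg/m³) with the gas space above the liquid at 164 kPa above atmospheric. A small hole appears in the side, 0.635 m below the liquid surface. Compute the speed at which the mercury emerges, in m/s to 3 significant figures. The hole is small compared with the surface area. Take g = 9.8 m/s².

v ≈ 6.06 m/s

Take point 1 at the surface (v₁ ≈ 0) and point 2 at the hole (at atmospheric pressure). Bernoulli: P₁ + ρg h = P_atm + ½ρv₂².
With P₁ − P_atm = 164000 Pa, v₂ = √(2gh + 2ΔP/ρ) = √(2·9.8·0.635 + 2·164000/13500) = 6.06 m/s.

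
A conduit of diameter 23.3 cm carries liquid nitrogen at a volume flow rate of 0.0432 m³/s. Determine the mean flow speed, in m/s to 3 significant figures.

v ≈ 1.01 m/s

Q = 0.0432 m³/s = 0.0432 m³/s.
v = Q/A = 0.0432 / 0.0426 = 1.01 m/s.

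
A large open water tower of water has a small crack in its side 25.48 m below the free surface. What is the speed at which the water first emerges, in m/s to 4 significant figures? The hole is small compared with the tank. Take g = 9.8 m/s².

v ≈ 22.35 m/s

Torricelli's result v = √(2gh) gives v = √(2·9.8·25.48) = 22.35 m/s.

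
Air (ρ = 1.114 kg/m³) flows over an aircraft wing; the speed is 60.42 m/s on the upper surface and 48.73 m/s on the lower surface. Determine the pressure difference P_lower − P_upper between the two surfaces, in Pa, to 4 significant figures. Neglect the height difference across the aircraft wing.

ΔP = 710.7 Pa

Bernoulli (same height): P_lower − P_upper = ½ρ(v_upper² − v_lower²).
ΔP = ½·1.114·(60.42² − 48.73²) = 710.7 Pa.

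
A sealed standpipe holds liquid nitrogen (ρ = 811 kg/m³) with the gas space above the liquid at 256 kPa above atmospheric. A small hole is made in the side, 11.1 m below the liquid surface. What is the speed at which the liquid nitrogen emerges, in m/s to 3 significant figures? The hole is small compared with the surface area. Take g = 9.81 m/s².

29.1 m/s

Take point 1 at the surface (v₁ ≈ 0) and point 2 at the hole (at atmospheric pressure). Bernoulli: P₁ + ρg h = P_atm + ½ρv₂².
With P₁ − P_atm = 256000 Pa, v₂ = √(2gh + 2ΔP/ρ) = √(2·9.81·11.1 + 2·256000/811) = 29.1 m/s.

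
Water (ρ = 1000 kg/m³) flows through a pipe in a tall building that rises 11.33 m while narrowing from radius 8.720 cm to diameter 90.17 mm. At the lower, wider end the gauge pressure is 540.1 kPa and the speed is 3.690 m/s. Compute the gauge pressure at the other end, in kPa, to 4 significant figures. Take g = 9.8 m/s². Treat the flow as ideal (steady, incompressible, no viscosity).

P₂ ≈ 340.6 kPa

Continuity gives A₁v₁ = A₂v₂, so v₂ = (238.9 cm²)/(63.86 cm²) × 3.690 m/s = 13.80 m/s.
Energy conservation along the streamline gives P₂ = P₁ − ½ρ(v₂² − v₁²) − ρg(h₂ − h₁).
P₂ = 540100 + ½·1000·(3.690² − 13.80²) − 1000·9.8·(+11.33) = 540100 + (-88460) − (111000) = 340600 Pa.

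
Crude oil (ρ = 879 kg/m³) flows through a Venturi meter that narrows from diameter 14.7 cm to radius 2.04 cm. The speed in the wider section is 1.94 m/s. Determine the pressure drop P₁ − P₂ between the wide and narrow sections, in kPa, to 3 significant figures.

Continuity gives A₁v₁ = A₂v₂, so v₂ = (170 cm²)/(13.1 cm²) × 1.94 m/s = 25.2 m/s.
Along the horizontal streamline, P + ½ρv² is constant.
P₁ − P₂ = ½·879·(25.2² − 1.94²) = ½·879·630 = 277000 Pa.

ΔP ≈ 277 kPa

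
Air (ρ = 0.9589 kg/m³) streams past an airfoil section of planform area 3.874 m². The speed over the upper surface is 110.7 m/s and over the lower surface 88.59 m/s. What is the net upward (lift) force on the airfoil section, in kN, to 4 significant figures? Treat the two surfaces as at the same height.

F ≈ 8.184 kN

With equal heights on the two surfaces, Bernoulli gives P_lower − P_upper = ½ρ(v_upper² − v_lower²).
ΔP = ½·0.9589·(110.7² − 88.59²) = 2113 Pa.
Lift = ΔP · A = 2113 × 3.874 = 8184 N.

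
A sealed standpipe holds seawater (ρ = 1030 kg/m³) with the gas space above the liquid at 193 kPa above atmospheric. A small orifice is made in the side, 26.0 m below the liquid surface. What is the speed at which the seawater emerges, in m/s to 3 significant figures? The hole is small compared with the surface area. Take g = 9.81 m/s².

Take point 1 at the surface (v₁ ≈ 0) and point 2 at the hole (at atmospheric pressure). Bernoulli: P₁ + ρg h = P_atm + ½ρv₂².
With P₁ − P_atm = 193000 Pa, v₂ = √(2gh + 2ΔP/ρ) = √(2·9.81·26.0 + 2·193000/1030) = 29.7 m/s.

v ≈ 29.7 m/s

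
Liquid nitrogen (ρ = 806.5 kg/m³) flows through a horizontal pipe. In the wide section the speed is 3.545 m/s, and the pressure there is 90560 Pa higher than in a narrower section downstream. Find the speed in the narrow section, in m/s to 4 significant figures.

v₂ = 15.40 m/s

Horizontal Bernoulli: P₁ + ½ρv₁² = P₂ + ½ρv₂², so v₂² = v₁² + 2(P₁ − P₂)/ρ.
v₂ = √(3.545² + 2·90560/806.5) = √(12.57 + 224.6) = 15.40 m/s.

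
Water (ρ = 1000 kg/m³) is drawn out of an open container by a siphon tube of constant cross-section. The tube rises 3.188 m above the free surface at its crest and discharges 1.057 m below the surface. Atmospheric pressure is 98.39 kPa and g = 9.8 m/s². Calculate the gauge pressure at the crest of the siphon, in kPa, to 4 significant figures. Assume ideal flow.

The outlet speed comes from Torricelli: v = √(2g·1.057) = 4.552 m/s.
Continuity keeps v the same throughout the tube; from surface to crest, P_atm + 0 = P_top + ½ρv² + ρg·h_top.
P_top = 98390 − ½·1000·4.552² − 1000·9.8·3.188 = 56790 Pa. So P_gauge = P_top − P_atm = -41600 Pa.

P_gauge = -41.60 kPa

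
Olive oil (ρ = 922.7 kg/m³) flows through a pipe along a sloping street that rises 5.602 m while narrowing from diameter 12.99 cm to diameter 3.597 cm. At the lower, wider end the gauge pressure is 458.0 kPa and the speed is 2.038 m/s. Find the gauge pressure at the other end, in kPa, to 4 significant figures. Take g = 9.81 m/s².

83.29 kPa

Mass conservation (A₁v₁ = A₂v₂) gives v₂ = 2.038 × 132.5/10.16 = 26.58 m/s.
Applying Bernoulli between the two ends and solving for P₂: P₂ = P₁ + ½ρ(v₁² − v₂²) − ρgΔh.
P₂ = 458000 + ½·922.7·(2.038² − 26.58²) − 922.7·9.81·(+5.602) = 458000 + (-324000) − (50710) = 83290 Pa.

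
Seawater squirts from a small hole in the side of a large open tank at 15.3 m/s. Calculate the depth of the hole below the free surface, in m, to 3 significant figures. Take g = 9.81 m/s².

h ≈ 11.9 m

For a small hole in a large open tank, ½v² = gh, giving h = v²/(2g).
h = 15.3²/(2·9.81) = 234/19.62 = 11.9 m.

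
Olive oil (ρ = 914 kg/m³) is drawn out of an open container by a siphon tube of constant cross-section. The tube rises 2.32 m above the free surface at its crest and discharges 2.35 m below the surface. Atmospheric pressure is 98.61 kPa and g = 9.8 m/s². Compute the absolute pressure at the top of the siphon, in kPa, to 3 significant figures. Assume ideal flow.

P_top ≈ 56.8 kPa

The outlet speed comes from Torricelli: v = √(2g·2.35) = 6.79 m/s.
With constant cross-section the crest speed equals v; applying Bernoulli from the surface up to the crest, P_top = P_atm − ½ρv² − ρg·h_top.
P_top = 98610 − ½·914·6.79² − 914·9.8·2.32 = 56800 Pa.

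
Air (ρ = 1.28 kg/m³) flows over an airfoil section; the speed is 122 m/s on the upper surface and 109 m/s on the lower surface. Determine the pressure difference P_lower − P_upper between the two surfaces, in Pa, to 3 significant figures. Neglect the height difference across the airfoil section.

ΔP ≈ 1920 Pa

The pressure is lower where the speed is higher: ΔP = ½ρ(v_up² − v_low²).
ΔP = ½·1.28·(122² − 109²) = 1920 Pa.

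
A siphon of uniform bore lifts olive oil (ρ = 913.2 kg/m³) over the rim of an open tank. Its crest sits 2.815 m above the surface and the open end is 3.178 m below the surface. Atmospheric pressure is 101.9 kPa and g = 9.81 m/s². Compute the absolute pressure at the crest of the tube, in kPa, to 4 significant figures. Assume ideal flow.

The outlet speed comes from Torricelli: v = √(2g·3.178) = 7.896 m/s.
Continuity keeps v the same throughout the tube; from surface to crest, P_atm + 0 = P_top + ½ρv² + ρg·h_top.
P_top = 101900 − ½·913.2·7.896² − 913.2·9.81·2.815 = 48210 Pa.

P_top ≈ 48.21 kPa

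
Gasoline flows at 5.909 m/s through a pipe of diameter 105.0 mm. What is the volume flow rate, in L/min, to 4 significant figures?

Q = A·v = 0.008659 m² × 5.909 m/s = 0.05117 m³/s.
Converting: 0.05117 m³/s × 60000 = 3070 L/min.

Q = 3070 L/min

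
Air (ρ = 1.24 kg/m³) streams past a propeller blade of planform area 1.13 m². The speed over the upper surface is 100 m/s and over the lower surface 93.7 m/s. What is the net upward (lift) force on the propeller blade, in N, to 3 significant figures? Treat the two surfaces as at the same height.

With equal heights on the two surfaces, Bernoulli gives P_lower − P_upper = ½ρ(v_upper² − v_lower²).
ΔP = ½·1.24·(100² − 93.7²) = 757 Pa.
Lift = ΔP · A = 757 × 1.13 = 855 N.

F ≈ 855 N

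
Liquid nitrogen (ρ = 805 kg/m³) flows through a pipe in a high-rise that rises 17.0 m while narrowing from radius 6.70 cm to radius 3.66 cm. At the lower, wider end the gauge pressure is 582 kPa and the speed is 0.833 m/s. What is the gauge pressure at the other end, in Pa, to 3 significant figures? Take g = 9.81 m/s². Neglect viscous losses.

P₂ ≈ 445000 Pa

Continuity gives A₁v₁ = A₂v₂, so v₂ = (141 cm²)/(42.1 cm²) × 0.833 m/s = 2.79 m/s.
Applying Bernoulli between the two ends and solving for P₂: P₂ = P₁ + ½ρ(v₁² − v₂²) − ρgΔh.
P₂ = 582000 + ½·805·(0.833² − 2.79²) − 805·9.81·(+17.0) = 582000 + (-2860) − (134000) = 445000 Pa.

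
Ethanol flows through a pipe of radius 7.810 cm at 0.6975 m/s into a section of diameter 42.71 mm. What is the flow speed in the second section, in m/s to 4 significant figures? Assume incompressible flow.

v₂ ≈ 9.329 m/s

By continuity, v₂ = v₁·A₁/A₂ = 0.6975·(191.6/14.33) = 9.329 m/s.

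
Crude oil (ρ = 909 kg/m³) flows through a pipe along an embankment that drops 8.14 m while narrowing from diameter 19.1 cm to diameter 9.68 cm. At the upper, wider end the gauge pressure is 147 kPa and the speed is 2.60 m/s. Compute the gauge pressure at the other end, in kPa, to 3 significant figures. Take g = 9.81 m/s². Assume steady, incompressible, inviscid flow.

The volume flow rate is constant, so v₂ = (A₁/A₂)v₁ = (287/73.6)·2.60 = 10.1 m/s.
Applying Bernoulli between the two ends and solving for P₂: P₂ = P₁ + ½ρ(v₁² − v₂²) − ρgΔh.
P₂ = 147000 + ½·909·(2.60² − 10.1²) − 909·9.81·(−8.14) = 147000 + (-43500) − (-72600) = 176000 Pa.

P₂ ≈ 176 kPa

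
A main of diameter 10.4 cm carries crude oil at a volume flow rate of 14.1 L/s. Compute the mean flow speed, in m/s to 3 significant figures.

v ≈ 1.66 m/s

Q = 14.1 L/s = 0.0141 m³/s.
v = Q/A = 0.0141 / 0.00849 = 1.66 m/s.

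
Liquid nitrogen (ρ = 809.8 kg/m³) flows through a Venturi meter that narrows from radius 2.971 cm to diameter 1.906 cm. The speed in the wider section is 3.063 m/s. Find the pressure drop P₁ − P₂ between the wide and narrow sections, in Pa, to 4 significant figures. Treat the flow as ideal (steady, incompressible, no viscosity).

By continuity, v₂ = v₁·A₁/A₂ = 3.063·(27.73/2.853) = 29.77 m/s.
Along the horizontal streamline, P + ½ρv² is constant.
P₁ − P₂ = ½·809.8·(29.77² − 3.063²) = ½·809.8·876.8 = 355000 Pa.

355000 Pa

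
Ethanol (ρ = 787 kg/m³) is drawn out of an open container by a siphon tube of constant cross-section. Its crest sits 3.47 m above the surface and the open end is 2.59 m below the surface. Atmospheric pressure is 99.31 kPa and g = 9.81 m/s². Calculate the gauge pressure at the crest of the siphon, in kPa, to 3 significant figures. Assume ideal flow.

-46.8 kPa

Bernoulli surface→outlet gives ½v² = g·h_out, so v = √(2·9.81·2.59) = 7.13 m/s.
The bore is uniform, so the speed at the crest is the same v. Bernoulli surface→crest: P_atm = P_top + ½ρv² + ρg·h_top.
P_top = 99310 − ½·787·7.13² − 787·9.81·3.47 = 52500 Pa. So P_gauge = P_top − P_atm = -46800 Pa.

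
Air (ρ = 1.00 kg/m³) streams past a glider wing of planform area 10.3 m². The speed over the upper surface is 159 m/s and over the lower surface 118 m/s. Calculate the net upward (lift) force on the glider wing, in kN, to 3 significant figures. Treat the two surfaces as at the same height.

F ≈ 58.5 kN

With equal heights on the two surfaces, Bernoulli gives P_lower − P_upper = ½ρ(v_upper² − v_lower²).
ΔP = ½·1.00·(159² − 118²) = 5680 Pa.
Lift = ΔP · A = 5680 × 10.3 = 58500 N.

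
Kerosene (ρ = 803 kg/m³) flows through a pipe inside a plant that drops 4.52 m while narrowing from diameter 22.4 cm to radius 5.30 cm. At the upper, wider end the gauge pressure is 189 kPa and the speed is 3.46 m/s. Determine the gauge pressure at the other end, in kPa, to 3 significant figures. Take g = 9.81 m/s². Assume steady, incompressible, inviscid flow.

P₂ ≈ 134 kPa

By continuity, v₂ = v₁·A₁/A₂ = 3.46·(394/88.2) = 15.5 m/s.
Energy conservation along the streamline gives P₂ = P₁ − ½ρ(v₂² − v₁²) − ρg(h₂ − h₁).
P₂ = 189000 + ½·803·(3.46² − 15.5²) − 803·9.81·(−4.52) = 189000 + (-91000) − (-35600) = 134000 Pa.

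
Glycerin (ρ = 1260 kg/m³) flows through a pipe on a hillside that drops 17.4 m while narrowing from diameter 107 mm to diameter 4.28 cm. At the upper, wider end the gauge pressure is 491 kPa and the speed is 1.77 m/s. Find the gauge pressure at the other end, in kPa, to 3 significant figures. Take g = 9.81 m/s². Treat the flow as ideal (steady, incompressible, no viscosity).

P₂ = 631 kPa

The volume flow rate is constant, so v₂ = (A₁/A₂)v₁ = (89.9/14.4)·1.77 = 11.1 m/s.
Bernoulli: P₁ + ½ρv₁² + ρg h₁ = P₂ + ½ρv₂² + ρg h₂, so P₂ = P₁ + ½ρ(v₁² − v₂²) − ρg(h₂ − h₁).
P₂ = 491000 + ½·1260·(1.77² − 11.1²) − 1260·9.81·(−17.4) = 491000 + (-75100) − (-215000) = 631000 Pa.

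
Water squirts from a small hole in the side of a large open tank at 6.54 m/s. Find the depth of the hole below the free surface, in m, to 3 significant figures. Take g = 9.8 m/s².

h ≈ 2.18 m

For a small hole in a large open tank, ½v² = gh, giving h = v²/(2g).
h = 6.54²/(2·9.8) = 42.8/19.60 = 2.18 m.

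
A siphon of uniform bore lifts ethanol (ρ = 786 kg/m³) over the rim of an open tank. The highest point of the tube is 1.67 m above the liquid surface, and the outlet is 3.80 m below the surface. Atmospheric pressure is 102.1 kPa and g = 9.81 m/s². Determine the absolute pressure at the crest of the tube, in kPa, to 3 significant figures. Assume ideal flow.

P_top ≈ 59.9 kPa

From the surface to the outlet (both open to atmosphere, surface at rest): v = √(2g·h_out) = √(2·9.81·3.80) = 8.63 m/s.
With constant cross-section the crest speed equals v; applying Bernoulli from the surface up to the crest, P_top = P_atm − ½ρv² − ρg·h_top.
P_top = 102100 − ½·786·8.63² − 786·9.81·1.67 = 59900 Pa.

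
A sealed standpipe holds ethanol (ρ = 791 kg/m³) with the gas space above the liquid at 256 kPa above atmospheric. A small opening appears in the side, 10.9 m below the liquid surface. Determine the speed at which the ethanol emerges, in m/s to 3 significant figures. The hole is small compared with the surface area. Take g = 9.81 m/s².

v ≈ 29.3 m/s

Take point 1 at the surface (v₁ ≈ 0) and point 2 at the hole (at atmospheric pressure). Bernoulli: P₁ + ρg h = P_atm + ½ρv₂².
With P₁ − P_atm = 256000 Pa, v₂ = √(2gh + 2ΔP/ρ) = √(2·9.81·10.9 + 2·256000/791) = 29.3 m/s.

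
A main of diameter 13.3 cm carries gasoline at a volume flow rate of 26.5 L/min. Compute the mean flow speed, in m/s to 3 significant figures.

Q = 26.5 L/min = 0.000442 m³/s.
v = Q/A = 0.000442 / 0.0139 = 0.0318 m/s.

v ≈ 0.0318 m/s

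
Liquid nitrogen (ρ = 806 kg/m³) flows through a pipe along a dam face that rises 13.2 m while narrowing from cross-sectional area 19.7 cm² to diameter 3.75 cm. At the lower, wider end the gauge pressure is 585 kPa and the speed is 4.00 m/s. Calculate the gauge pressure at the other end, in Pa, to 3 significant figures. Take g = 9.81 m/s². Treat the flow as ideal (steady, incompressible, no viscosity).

The volume flow rate is constant, so v₂ = (A₁/A₂)v₁ = (19.7/11.0)·4.00 = 7.13 m/s.
Applying Bernoulli between the two ends and solving for P₂: P₂ = P₁ + ½ρ(v₁² − v₂²) − ρgΔh.
P₂ = 585000 + ½·806·(4.00² − 7.13²) − 806·9.81·(+13.2) = 585000 + (-14100) − (104000) = 467000 Pa.

P₂ ≈ 467000 Pa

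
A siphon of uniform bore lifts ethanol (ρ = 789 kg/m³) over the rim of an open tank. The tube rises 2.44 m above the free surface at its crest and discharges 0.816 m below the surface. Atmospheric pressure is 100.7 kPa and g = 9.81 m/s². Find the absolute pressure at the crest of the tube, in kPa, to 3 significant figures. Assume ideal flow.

P_top = 75.5 kPa

The outlet speed comes from Torricelli: v = √(2g·0.816) = 4.00 m/s.
With constant cross-section the crest speed equals v; applying Bernoulli from the surface up to the crest, P_top = P_atm − ½ρv² − ρg·h_top.
P_top = 100700 − ½·789·4.00² − 789·9.81·2.44 = 75500 Pa.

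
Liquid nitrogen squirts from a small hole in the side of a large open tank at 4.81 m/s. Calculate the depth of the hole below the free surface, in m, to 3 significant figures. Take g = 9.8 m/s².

h ≈ 1.18 m

For a small hole in a large open tank, ½v² = gh, giving h = v²/(2g).
h = 4.81²/(2·9.8) = 23.1/19.60 = 1.18 m.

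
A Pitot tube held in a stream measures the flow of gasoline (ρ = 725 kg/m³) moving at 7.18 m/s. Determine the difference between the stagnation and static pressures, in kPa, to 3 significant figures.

ΔP ≈ 18.7 kPa

At the stagnation point the flow is brought to rest, so Bernoulli gives P_stag − P_static = ½ρv².
ΔP = ½·725·7.18² = 18700 Pa.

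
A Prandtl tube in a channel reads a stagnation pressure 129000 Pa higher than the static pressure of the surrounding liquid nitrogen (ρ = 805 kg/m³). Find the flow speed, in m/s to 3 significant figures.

v ≈ 17.9 m/s

At the stagnation point the flow is brought to rest, so Bernoulli gives P_stag − P_static = ½ρv².
v = √(2ΔP/ρ) = √(2·129000/805) = 17.9 m/s.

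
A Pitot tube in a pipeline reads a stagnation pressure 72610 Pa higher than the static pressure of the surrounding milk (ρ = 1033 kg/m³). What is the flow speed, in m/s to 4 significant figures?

v = 11.86 m/s

Bernoulli between the free stream and the stagnation point: ½ρv² = P_stag − P_static.
v = √(2ΔP/ρ) = √(2·72610/1033) = 11.86 m/s.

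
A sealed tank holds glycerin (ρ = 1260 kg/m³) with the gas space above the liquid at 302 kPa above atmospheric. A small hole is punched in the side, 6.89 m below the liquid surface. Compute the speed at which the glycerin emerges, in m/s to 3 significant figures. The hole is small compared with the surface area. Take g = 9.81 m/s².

24.8 m/s

Take point 1 at the surface (v₁ ≈ 0) and point 2 at the hole (at atmospheric pressure). Bernoulli: P₁ + ρg h = P_atm + ½ρv₂².
With P₁ − P_atm = 302000 Pa, v₂ = √(2gh + 2ΔP/ρ) = √(2·9.81·6.89 + 2·302000/1260) = 24.8 m/s.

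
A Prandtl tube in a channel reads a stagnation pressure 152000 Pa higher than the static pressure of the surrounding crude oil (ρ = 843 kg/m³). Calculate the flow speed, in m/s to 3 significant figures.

At the stagnation point the flow is brought to rest, so Bernoulli gives P_stag − P_static = ½ρv².
v = √(2ΔP/ρ) = √(2·152000/843) = 19.0 m/s.

19.0 m/s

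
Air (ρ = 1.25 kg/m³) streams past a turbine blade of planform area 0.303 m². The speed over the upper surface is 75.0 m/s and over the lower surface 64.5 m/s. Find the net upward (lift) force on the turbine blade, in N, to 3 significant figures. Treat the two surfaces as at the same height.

F ≈ 277 N

From P + ½ρv² = const at equal height, P_low − P_up = ½ρ(v_up² − v_low²).
ΔP = ½·1.25·(75.0² − 64.5²) = 915 Pa.
Lift = ΔP · A = 915 × 0.303 = 277 N.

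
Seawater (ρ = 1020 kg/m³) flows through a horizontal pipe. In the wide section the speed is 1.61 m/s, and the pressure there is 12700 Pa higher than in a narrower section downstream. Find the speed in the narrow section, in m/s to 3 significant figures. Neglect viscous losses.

v₂ ≈ 5.24 m/s

Along the level pipe P + ½ρv² is conserved, hence v₂² = v₁² + 2(P₁ − P₂)/ρ.
v₂ = √(1.61² + 2·12700/1020) = √(2.59 + 24.9) = 5.24 m/s.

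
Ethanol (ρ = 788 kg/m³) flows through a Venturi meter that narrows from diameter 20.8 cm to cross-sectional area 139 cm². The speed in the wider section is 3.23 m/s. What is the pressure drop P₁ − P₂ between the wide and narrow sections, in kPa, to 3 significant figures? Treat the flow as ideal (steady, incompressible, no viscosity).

Mass conservation (A₁v₁ = A₂v₂) gives v₂ = 3.23 × 340/139 = 7.90 m/s.
With no height change, Bernoulli's equation is P₁ + ½ρv₁² = P₂ + ½ρv₂².
P₁ − P₂ = ½·788·(7.90² − 3.23²) = ½·788·51.9 = 20500 Pa.

ΔP ≈ 20.5 kPa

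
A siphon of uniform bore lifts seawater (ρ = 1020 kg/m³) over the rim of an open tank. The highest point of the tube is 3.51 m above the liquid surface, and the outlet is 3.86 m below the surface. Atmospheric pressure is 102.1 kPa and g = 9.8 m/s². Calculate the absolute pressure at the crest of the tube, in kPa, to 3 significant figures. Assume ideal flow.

The outlet speed comes from Torricelli: v = √(2g·3.86) = 8.70 m/s.
Continuity keeps v the same throughout the tube; from surface to crest, P_atm + 0 = P_top + ½ρv² + ρg·h_top.
P_top = 102100 − ½·1020·8.70² − 1020·9.8·3.51 = 28400 Pa.

P_top ≈ 28.4 kPa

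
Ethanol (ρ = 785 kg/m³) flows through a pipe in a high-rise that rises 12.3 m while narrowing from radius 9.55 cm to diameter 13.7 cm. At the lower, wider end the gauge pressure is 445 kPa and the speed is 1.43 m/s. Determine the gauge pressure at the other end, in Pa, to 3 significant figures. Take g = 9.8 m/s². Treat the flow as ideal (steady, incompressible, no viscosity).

348000 Pa

By continuity, v₂ = v₁·A₁/A₂ = 1.43·(287/147) = 2.78 m/s.
Bernoulli: P₁ + ½ρv₁² + ρg h₁ = P₂ + ½ρv₂² + ρg h₂, so P₂ = P₁ + ½ρ(v₁² − v₂²) − ρg(h₂ − h₁).
P₂ = 445000 + ½·785·(1.43² − 2.78²) − 785·9.8·(+12.3) = 445000 + (-2230) − (94600) = 348000 Pa.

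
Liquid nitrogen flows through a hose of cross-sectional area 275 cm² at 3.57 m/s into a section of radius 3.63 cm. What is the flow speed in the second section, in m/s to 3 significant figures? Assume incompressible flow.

v₂ ≈ 23.7 m/s

Continuity gives A₁v₁ = A₂v₂, so v₂ = (275 cm²)/(41.4 cm²) × 3.57 m/s = 23.7 m/s.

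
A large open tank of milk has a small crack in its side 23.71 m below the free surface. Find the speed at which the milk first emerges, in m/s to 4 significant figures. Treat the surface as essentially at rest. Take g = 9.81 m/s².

21.57 m/s

With the surface at rest and both surface and jet at atmospheric pressure, Bernoulli gives ρg h = ½ρv², so v = √(2gh) = √(2·9.81·23.71) = 21.57 m/s.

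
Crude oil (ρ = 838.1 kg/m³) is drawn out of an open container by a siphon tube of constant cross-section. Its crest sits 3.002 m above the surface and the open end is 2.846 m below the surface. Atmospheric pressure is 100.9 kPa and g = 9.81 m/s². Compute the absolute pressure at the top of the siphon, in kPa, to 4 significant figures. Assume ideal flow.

The outlet speed comes from Torricelli: v = √(2g·2.846) = 7.473 m/s.
Continuity keeps v the same throughout the tube; from surface to crest, P_atm + 0 = P_top + ½ρv² + ρg·h_top.
P_top = 100900 − ½·838.1·7.473² − 838.1·9.81·3.002 = 52820 Pa.

P_top = 52.82 kPa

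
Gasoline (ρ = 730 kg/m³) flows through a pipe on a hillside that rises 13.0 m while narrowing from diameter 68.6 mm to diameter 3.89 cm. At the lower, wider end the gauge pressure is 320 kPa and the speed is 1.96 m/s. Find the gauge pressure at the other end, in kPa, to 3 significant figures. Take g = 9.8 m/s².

P₂ ≈ 215 kPa

By continuity, v₂ = v₁·A₁/A₂ = 1.96·(37.0/11.9) = 6.10 m/s.
Applying Bernoulli between the two ends and solving for P₂: P₂ = P₁ + ½ρ(v₁² − v₂²) − ρgΔh.
P₂ = 320000 + ½·730·(1.96² − 6.10²) − 730·9.8·(+13.0) = 320000 + (-12200) − (93000) = 215000 Pa.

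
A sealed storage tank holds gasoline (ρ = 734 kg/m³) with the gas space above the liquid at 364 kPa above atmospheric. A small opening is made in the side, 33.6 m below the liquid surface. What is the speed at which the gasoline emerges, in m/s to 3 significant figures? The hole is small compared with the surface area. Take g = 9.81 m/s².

Take point 1 at the surface (v₁ ≈ 0) and point 2 at the hole (at atmospheric pressure). Bernoulli: P₁ + ρg h = P_atm + ½ρv₂².
With P₁ − P_atm = 364000 Pa, v₂ = √(2gh + 2ΔP/ρ) = √(2·9.81·33.6 + 2·364000/734) = 40.6 m/s.

40.6 m/s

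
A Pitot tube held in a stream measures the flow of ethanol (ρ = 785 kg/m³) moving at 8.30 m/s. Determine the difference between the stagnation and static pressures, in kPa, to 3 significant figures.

27.0 kPa

The dynamic pressure equals the rise in static pressure at the stagnation point: ΔP = ½ρv².
ΔP = ½·785·8.30² = 27000 Pa.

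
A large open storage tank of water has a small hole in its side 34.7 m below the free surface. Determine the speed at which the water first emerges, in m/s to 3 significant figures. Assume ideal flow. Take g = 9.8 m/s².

v ≈ 26.1 m/s

Bernoulli from surface to hole (P equal, v_surface ≈ 0): v = √(2gh) = √(2×9.8×34.7) = 26.1 m/s.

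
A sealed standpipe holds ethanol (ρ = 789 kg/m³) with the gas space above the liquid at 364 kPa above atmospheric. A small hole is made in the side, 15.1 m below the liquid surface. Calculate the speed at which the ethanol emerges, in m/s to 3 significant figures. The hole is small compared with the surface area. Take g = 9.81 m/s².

Take point 1 at the surface (v₁ ≈ 0) and point 2 at the hole (at atmospheric pressure). Bernoulli: P₁ + ρg h = P_atm + ½ρv₂².
With P₁ − P_atm = 364000 Pa, v₂ = √(2gh + 2ΔP/ρ) = √(2·9.81·15.1 + 2·364000/789) = 34.9 m/s.

v = 34.9 m/s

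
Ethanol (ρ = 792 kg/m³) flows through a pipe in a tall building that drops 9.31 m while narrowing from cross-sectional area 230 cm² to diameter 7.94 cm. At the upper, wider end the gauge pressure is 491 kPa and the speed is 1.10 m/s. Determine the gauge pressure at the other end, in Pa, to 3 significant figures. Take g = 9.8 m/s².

By continuity, v₂ = v₁·A₁/A₂ = 1.10·(230/49.5) = 5.11 m/s.
Applying Bernoulli between the two ends and solving for P₂: P₂ = P₁ + ½ρ(v₁² − v₂²) − ρgΔh.
P₂ = 491000 + ½·792·(1.10² − 5.11²) − 792·9.8·(−9.31) = 491000 + (-9860) − (-72300) = 553000 Pa.

P₂ = 553000 Pa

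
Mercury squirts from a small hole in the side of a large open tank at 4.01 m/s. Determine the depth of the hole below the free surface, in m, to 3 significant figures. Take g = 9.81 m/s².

h ≈ 0.820 m

Torricelli: v = √(2gh), so h = v²/(2g).
h = 4.01²/(2·9.81) = 16.1/19.62 = 0.820 m.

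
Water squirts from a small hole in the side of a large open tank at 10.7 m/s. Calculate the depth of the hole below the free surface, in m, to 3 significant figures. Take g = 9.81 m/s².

h = 5.84 m

Inverting v = √(2gh) gives h = v² / 2g.
h = 10.7²/(2·9.81) = 114/19.62 = 5.84 m.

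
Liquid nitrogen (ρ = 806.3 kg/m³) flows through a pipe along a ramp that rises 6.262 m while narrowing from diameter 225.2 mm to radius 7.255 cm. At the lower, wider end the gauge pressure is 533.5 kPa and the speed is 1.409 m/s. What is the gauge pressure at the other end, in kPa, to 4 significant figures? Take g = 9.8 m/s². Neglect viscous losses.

P₂ ≈ 480.2 kPa

Continuity gives A₁v₁ = A₂v₂, so v₂ = (398.3 cm²)/(165.4 cm²) × 1.409 m/s = 3.394 m/s.
Bernoulli: P₁ + ½ρv₁² + ρg h₁ = P₂ + ½ρv₂² + ρg h₂, so P₂ = P₁ + ½ρ(v₁² − v₂²) − ρg(h₂ − h₁).
P₂ = 533500 + ½·806.3·(1.409² − 3.394²) − 806.3·9.8·(+6.262) = 533500 + (-3844) − (49480) = 480200 Pa.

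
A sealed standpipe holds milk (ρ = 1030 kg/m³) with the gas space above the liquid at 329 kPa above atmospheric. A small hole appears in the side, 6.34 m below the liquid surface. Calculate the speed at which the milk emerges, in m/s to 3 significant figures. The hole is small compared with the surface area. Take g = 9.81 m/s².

Take point 1 at the surface (v₁ ≈ 0) and point 2 at the hole (at atmospheric pressure). Bernoulli: P₁ + ρg h = P_atm + ½ρv₂².
With P₁ − P_atm = 329000 Pa, v₂ = √(2gh + 2ΔP/ρ) = √(2·9.81·6.34 + 2·329000/1030) = 27.6 m/s.

v = 27.6 m/s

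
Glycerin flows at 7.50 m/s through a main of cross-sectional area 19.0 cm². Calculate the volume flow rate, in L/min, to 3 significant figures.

Q = A·v = 0.00190 m² × 7.50 m/s = 0.0143 m³/s.
Converting: 0.0143 m³/s × 60000 = 855 L/min.

Q ≈ 855 L/min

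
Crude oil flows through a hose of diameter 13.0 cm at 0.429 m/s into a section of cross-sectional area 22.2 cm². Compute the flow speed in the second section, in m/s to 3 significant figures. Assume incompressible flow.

v₂ ≈ 2.56 m/s

By continuity, v₂ = v₁·A₁/A₂ = 0.429·(133/22.2) = 2.56 m/s.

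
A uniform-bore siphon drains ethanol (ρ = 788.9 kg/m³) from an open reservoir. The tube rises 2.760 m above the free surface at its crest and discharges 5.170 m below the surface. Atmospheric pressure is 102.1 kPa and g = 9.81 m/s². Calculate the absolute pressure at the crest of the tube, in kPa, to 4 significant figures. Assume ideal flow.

P_top ≈ 40.73 kPa

From the surface to the outlet (both open to atmosphere, surface at rest): v = √(2g·h_out) = √(2·9.81·5.170) = 10.07 m/s.
Continuity keeps v the same throughout the tube; from surface to crest, P_atm + 0 = P_top + ½ρv² + ρg·h_top.
P_top = 102100 − ½·788.9·10.07² − 788.9·9.81·2.760 = 40730 Pa.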